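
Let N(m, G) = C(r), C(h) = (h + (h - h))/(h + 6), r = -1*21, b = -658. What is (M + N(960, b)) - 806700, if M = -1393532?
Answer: -11001153/5 ≈ -2.2002e+6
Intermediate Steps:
r = -21
C(h) = h/(6 + h) (C(h) = (h + 0)/(6 + h) = h/(6 + h))
N(m, G) = 7/5 (N(m, G) = -21/(6 - 21) = -21/(-15) = -21*(-1/15) = 7/5)
(M + N(960, b)) - 806700 = (-1393532 + 7/5) - 806700 = -6967653/5 - 806700 = -11001153/5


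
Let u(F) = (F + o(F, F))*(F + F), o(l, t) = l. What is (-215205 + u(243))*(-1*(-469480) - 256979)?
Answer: 4460608491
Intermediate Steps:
u(F) = 4*F² (u(F) = (F + F)*(F + F) = (2*F)*(2*F) = 4*F²)
(-215205 + u(243))*(-1*(-469480) - 256979) = (-215205 + 4*243²)*(-1*(-469480) - 256979) = (-215205 + 4*59049)*(469480 - 256979) = (-215205 + 236196)*212501 = 20991*212501 = 4460608491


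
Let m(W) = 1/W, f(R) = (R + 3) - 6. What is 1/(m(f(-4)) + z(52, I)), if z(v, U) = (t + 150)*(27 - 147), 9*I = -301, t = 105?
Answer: -7/214201 ≈ -3.2680e-5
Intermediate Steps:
f(R) = -3 + R (f(R) = (3 + R) - 6 = -3 + R)
I = -301/9 (I = (1/9)*(-301) = -301/9 ≈ -33.444)
z(v, U) = -30600 (z(v, U) = (105 + 150)*(27 - 147) = 255*(-120) = -30600)
1/(m(f(-4)) + z(52, I)) = 1/(1/(-3 - 4) - 30600) = 1/(1/(-7) - 30600) = 1/(-1/7 - 30600) = 1/(-214201/7) = -7/214201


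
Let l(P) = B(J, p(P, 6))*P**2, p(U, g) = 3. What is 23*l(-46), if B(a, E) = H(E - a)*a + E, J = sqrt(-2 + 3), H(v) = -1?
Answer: 97336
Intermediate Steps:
J = 1 (J = sqrt(1) = 1)
B(a, E) = E - a (B(a, E) = -a + E = E - a)
l(P) = 2*P**2 (l(P) = (3 - 1*1)*P**2 = (3 - 1)*P**2 = 2*P**2)
23*l(-46) = 23*(2*(-46)**2) = 23*(2*2116) = 23*4232 = 97336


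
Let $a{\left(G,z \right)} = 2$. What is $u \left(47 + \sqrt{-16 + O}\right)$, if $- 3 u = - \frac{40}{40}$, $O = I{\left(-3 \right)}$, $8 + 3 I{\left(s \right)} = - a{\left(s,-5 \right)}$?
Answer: $\frac{47}{3} + \frac{i \sqrt{174}}{9} \approx 15.667 + 1.4657 i$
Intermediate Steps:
$I{\left(s \right)} = - \frac{10}{3}$ ($I{\left(s \right)} = - \frac{8}{3} + \frac{\left(-1\right) 2}{3} = - \frac{8}{3} + \frac{1}{3} \left(-2\right) = - \frac{8}{3} - \frac{2}{3} = - \frac{10}{3}$)
$O = - \frac{10}{3} \approx -3.3333$
$u = \frac{1}{3}$ ($u = - \frac{\left(-40\right) \frac{1}{40}}{3} = \left(- \frac{1}{3}\right) \left(-1\right) = \frac{1}{3} \approx 0.33333$)
$u \left(47 + \sqrt{-16 + O}\right) = \frac{47 + \sqrt{-16 - \frac{10}{3}}}{3} = \frac{47 + \sqrt{- \frac{58}{3}}}{3} = \frac{47 + \frac{i \sqrt{174}}{3}}{3} = \frac{47}{3} + \frac{i \sqrt{174}}{9}$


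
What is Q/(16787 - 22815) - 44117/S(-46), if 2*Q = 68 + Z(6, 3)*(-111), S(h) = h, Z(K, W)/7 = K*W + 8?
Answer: 133200179/138644 ≈ 960.74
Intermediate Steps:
Z(K, W) = 56 + 7*K*W (Z(K, W) = 7*(K*W + 8) = 7*(8 + K*W) = 56 + 7*K*W)
Q = -10067 (Q = (68 + (56 + 7*6*3)*(-111))/2 = (68 + (56 + 126)*(-111))/2 = (68 + 182*(-111))/2 = (68 - 20202)/2 = (½)*(-20134) = -10067)
Q/(16787 - 22815) - 44117/S(-46) = -10067/(16787 - 22815) - 44117/(-46) = -10067/(-6028) - 44117*(-1/46) = -10067*(-1/6028) + 44117/46 = 10067/6028 + 44117/46 = 133200179/138644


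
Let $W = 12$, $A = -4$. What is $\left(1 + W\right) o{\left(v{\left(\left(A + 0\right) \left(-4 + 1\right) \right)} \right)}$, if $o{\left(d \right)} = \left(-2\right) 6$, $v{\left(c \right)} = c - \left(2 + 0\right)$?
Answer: $-156$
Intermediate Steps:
$v{\left(c \right)} = -2 + c$ ($v{\left(c \right)} = c - 2 = -2 + c$)
$o{\left(d \right)} = -12$
$\left(1 + W\right) o{\left(v{\left(\left(A + 0\right) \left(-4 + 1\right) \right)} \right)} = \left(1 + 12\right) \left(-12\right) = 13 \left(-12\right) = -156$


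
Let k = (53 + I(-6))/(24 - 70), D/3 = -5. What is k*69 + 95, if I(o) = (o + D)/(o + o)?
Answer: 103/8 ≈ 12.875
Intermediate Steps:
D = -15 (D = 3*(-5) = -15)
I(o) = (-15 + o)/(2*o) (I(o) = (o - 15)/(o + o) = (-15 + o)/((2*o)) = (-15 + o)*(1/(2*o)) = (-15 + o)/(2*o))
k = -219/184 (k = (53 + (½)*(-15 - 6)/(-6))/(24 - 70) = (53 + (½)*(-⅙)*(-21))/(-46) = (53 + 7/4)*(-1/46) = (219/4)*(-1/46) = -219/184 ≈ -1.1902)
k*69 + 95 = -219/184*69 + 95 = -657/8 + 95 = 103/8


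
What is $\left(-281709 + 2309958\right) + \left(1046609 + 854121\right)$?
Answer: $3928979$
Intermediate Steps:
$\left(-281709 + 2309958\right) + \left(1046609 + 854121\right) = 2028249 + 1900730 = 3928979$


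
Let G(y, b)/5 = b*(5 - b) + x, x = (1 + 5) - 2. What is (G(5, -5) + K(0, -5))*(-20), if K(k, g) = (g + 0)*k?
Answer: 4600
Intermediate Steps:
x = 4 (x = 6 - 2 = 4)
K(k, g) = g*k
G(y, b) = 20 + 5*b*(5 - b) (G(y, b) = 5*(b*(5 - b) + 4) = 5*(4 + b*(5 - b)) = 20 + 5*b*(5 - b))
(G(5, -5) + K(0, -5))*(-20) = ((20 - 5*(-5)² + 25*(-5)) - 5*0)*(-20) = ((20 - 5*25 - 125) + 0)*(-20) = ((20 - 125 - 125) + 0)*(-20) = (-230 + 0)*(-20) = -230*(-20) = 4600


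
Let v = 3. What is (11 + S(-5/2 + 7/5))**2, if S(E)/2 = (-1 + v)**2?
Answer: 361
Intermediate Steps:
S(E) = 8 (S(E) = 2*(-1 + 3)**2 = 2*2**2 = 2*4 = 8)
(11 + S(-5/2 + 7/5))**2 = (11 + 8)**2 = 19**2 = 361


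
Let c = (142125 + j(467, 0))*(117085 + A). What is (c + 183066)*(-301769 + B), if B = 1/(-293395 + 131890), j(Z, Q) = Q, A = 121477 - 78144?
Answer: -123465366152666269704/17945 ≈ -6.8802e+15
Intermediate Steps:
A = 43333
B = -1/161505 (B = 1/(-161505) = -1/161505 ≈ -6.1918e-6)
c = 22799408250 (c = (142125 + 0)*(117085 + 43333) = 142125*160418 = 22799408250)
(c + 183066)*(-301769 + B) = (22799408250 + 183066)*(-301769 - 1/161505) = 22799591316*(-48737202346/161505) = -123465366152666269704/17945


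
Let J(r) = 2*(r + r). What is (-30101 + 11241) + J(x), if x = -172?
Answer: -19548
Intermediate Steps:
J(r) = 4*r (J(r) = 2*(2*r) = 4*r)
(-30101 + 11241) + J(x) = (-30101 + 11241) + 4*(-172) = -18860 - 688 = -19548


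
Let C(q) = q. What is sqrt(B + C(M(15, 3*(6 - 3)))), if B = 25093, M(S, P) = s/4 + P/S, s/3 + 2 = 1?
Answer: sqrt(2509285)/10 ≈ 158.41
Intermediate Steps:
s = -3 (s = -6 + 3*1 = -6 + 3 = -3)
M(S, P) = -3/4 + P/S
sqrt(B + C(M(15, 3*(6 - 3)))) = sqrt(25093 + (-3/4 + (3*(6 - 3))/15)) = sqrt(25093 + (-3/4 + (3*3)*(1/15))) = sqrt(25093 + (-3/4 + 9*(1/15))) = sqrt(25093 + (-3/4 + 3/5)) = sqrt(25093 - 3/20) = sqrt(501857/20) = sqrt(2509285)/10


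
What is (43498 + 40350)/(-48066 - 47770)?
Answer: -20962/23959 ≈ -0.87491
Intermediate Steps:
(43498 + 40350)/(-48066 - 47770) = 83848/(-95836) = 83848*(-1/95836) = -20962/23959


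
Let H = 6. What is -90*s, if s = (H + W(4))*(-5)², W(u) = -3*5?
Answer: 20250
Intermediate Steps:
W(u) = -15
s = -225 (s = (6 - 15)*(-5)² = -9*25 = -225)
-90*s = -90*(-225) = 20250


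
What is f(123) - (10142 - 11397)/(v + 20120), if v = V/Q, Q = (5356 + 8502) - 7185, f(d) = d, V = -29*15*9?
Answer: 3304393310/26851369 ≈ 123.06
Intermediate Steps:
V = -3915 (V = -435*9 = -3915)
Q = 6673 (Q = 13858 - 7185 = 6673)
v = -3915/6673 ≈ -0.58669
f(123) - (10142 - 11397)/(v + 20120) = 123 - (10142 - 11397)/(-3915/6673 + 20120) = 123 - (-1255)/134256845/6673 = 123 - (-1255)*6673/134256845 = 123 - 1*(-1674923/26851369) = 123 + 1674923/26851369 = 3304393310/26851369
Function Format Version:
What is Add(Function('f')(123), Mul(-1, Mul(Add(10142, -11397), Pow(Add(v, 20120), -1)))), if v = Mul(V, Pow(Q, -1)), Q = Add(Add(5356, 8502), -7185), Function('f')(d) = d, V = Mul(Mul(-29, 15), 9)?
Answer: Rational(3304393310, 26851369) ≈ 123.06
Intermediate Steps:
V = -3915 (V = Mul(-435, 9) = -3915)
Q = 6673 (Q = Add(13858, -7185) = 6673)
v = Rational(-3915, 6673) (v = Mul(-3915, Pow(6673, -1)) = Mul(-3915, Rational(1, 6673)) = Rational(-3915, 6673) ≈ -0.58669)
Add(Function('f')(123), Mul(-1, Mul(Add(10142, -11397), Pow(Add(v, 20120), -1)))) = Add(123, Mul(-1, Mul(Add(10142, -11397), Pow(Add(Rational(-3915, 6673), 20120), -1)))) = Add(123, Mul(-1, Mul(-1255, Pow(Rational(134256845, 6673), -1)))) = Add(123, Mul(-1, Mul(-1255, Rational(6673, 134256845)))) = Add(123, Mul(-1, Rational(-1674923, 26851369))) = Add(123, Rational(1674923, 26851369)) = Rational(3304393310, 26851369)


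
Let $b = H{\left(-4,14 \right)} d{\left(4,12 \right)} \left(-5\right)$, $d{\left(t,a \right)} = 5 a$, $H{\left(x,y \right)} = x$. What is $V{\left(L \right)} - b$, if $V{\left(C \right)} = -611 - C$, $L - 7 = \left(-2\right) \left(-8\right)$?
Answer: $-1834$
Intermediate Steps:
$L = 23$ ($L = 7 - -16 = 7 + 16 = 23$)
$b = 1200$ ($b = - 4 \cdot 5 \cdot 12 \left(-5\right) = \left(-4\right) 60 \left(-5\right) = \left(-240\right) \left(-5\right) = 1200$)
$V{\left(L \right)} - b = \left(-611 - 23\right) - 1200 = -634 - 1200 = -1834$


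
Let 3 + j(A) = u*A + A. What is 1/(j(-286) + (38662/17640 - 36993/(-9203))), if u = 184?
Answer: -81170460/4294468368527 ≈ -1.8901e-5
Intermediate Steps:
j(A) = -3 + 185*A (j(A) = -3 + (184*A + A) = -3 + 185*A)
1/(j(-286) + (38662/17640 - 36993/(-9203))) = 1/((-3 + 185*(-286)) + (38662/17640 - 36993/(-9203))) = 1/((-3 - 52910) + (38662*(1/17640) - 36993*(-1/9203))) = 1/(-52913 + (19331/8820 + 36993/9203)) = 1/(-52913 + 504181453/81170460) = 1/(-4294468368527/81170460) = -81170460/4294468368527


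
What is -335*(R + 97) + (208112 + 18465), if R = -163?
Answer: 248687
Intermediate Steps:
-335*(R + 97) + (208112 + 18465) = -335*(-163 + 97) + (208112 + 18465) = -335*(-66) + 226577 = 22110 + 226577 = 248687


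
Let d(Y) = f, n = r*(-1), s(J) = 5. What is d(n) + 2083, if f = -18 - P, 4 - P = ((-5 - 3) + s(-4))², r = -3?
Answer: 2070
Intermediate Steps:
n = 3 (n = -3*(-1) = 3)
P = -5 (P = 4 - ((-5 - 3) + 5)² = 4 - (-8 + 5)² = 4 - 1*(-3)² = 4 - 1*9 = 4 - 9 = -5)
f = -13 (f = -18 - 1*(-5) = -18 + 5 = -13)
d(Y) = -13
d(n) + 2083 = -13 + 2083 = 2070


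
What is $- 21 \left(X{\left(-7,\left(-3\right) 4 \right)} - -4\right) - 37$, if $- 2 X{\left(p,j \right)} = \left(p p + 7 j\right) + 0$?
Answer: $- \frac{977}{2} \approx -488.5$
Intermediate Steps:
$X{\left(p,j \right)} = - \frac{7 j}{2} - \frac{p^{2}}{2}$ ($X{\left(p,j \right)} = - \frac{\left(p p + 7 j\right) + 0}{2} = - \frac{\left(p^{2} + 7 j\right) + 0}{2} = - \frac{p^{2} + 7 j}{2} = - \frac{7 j}{2} - \frac{p^{2}}{2}$)
$- 21 \left(X{\left(-7,\left(-3\right) 4 \right)} - -4\right) - 37 = - 21 \left(\left(- \frac{7 \left(\left(-3\right) 4\right)}{2} - \frac{\left(-7\right)^{2}}{2}\right) - -4\right) - 37 = - 21 \left(\left(\left(- \frac{7}{2}\right) \left(-12\right) - \frac{49}{2}\right) + 4\right) - 37 = - 21 \left(\left(42 - \frac{49}{2}\right) + 4\right) - 37 = - 21 \left(\frac{35}{2} + 4\right) - 37 = \left(-21\right) \frac{43}{2} - 37 = - \frac{903}{2} - 37 = - \frac{977}{2}$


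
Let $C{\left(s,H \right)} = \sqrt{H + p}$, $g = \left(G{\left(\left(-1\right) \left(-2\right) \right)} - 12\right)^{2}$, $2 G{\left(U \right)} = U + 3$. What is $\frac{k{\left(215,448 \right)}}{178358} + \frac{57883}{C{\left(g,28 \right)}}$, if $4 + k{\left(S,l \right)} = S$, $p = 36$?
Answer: $\frac{5161948901}{713432} \approx 7235.4$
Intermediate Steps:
$k{\left(S,l \right)} = -4 + S$
$G{\left(U \right)} = \frac{3}{2} + \frac{U}{2}$ ($G{\left(U \right)} = \frac{U + 3}{2} = \frac{3 + U}{2} = \frac{3}{2} + \frac{U}{2}$)
$g = \frac{361}{4}$ ($g = \left(\left(\frac{3}{2} + \frac{\left(-1\right) \left(-2\right)}{2}\right) - 12\right)^{2} = \left(\left(\frac{3}{2} + \frac{1}{2} \cdot 2\right) - 12\right)^{2} = \left(\left(\frac{3}{2} + 1\right) - 12\right)^{2} = \left(\frac{5}{2} - 12\right)^{2} = \left(- \frac{19}{2}\right)^{2} = \frac{361}{4} \approx 90.25$)
$C{\left(s,H \right)} = \sqrt{36 + H}$ ($C{\left(s,H \right)} = \sqrt{H + 36} = \sqrt{36 + H}$)
$\frac{k{\left(215,448 \right)}}{178358} + \frac{57883}{C{\left(g,28 \right)}} = \frac{-4 + 215}{178358} + \frac{57883}{\sqrt{36 + 28}} = 211 \cdot \frac{1}{178358} + \frac{57883}{\sqrt{64}} = \frac{211}{178358} + \frac{57883}{8} = \frac{5161948901}{713432}$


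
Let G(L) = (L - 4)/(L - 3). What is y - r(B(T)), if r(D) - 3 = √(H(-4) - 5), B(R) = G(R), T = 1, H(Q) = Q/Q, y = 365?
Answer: 362 - 2*I ≈ 362.0 - 2.0*I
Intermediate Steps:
G(L) = (-4 + L)/(-3 + L)
H(Q) = 1
B(R) = (-4 + R)/(-3 + R)
r(D) = 3 + 2*I (r(D) = 3 + √(1 - 5) = 3 + √(-4) = 3 + 2*I)
y - r(B(T)) = 365 - (3 + 2*I) = 365 + (-3 - 2*I) = 362 - 2*I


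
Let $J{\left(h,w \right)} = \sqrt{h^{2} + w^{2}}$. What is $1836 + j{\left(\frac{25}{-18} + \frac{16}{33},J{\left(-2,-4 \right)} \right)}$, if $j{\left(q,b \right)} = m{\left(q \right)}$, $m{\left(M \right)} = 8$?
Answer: $1844$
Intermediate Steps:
$j{\left(q,b \right)} = 8$
$1836 + j{\left(\frac{25}{-18} + \frac{16}{33},J{\left(-2,-4 \right)} \right)} = 1836 + 8 = 1844$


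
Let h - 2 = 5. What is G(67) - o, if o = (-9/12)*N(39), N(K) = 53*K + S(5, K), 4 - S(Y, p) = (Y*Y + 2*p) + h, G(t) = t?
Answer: 6151/4 ≈ 1537.8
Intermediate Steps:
h = 7 (h = 2 + 5 = 7)
S(Y, p) = -3 - Y**2 - 2*p (S(Y, p) = 4 - ((Y*Y + 2*p) + 7) = 4 - ((Y**2 + 2*p) + 7) = 4 - (7 + Y**2 + 2*p) = 4 + (-7 - Y**2 - 2*p) = -3 - Y**2 - 2*p)
N(K) = -28 + 51*K (N(K) = 53*K + (-3 - 1*5**2 - 2*K) = 53*K + (-3 - 1*25 - 2*K) = 53*K + (-3 - 25 - 2*K) = 53*K + (-28 - 2*K) = -28 + 51*K)
o = -5883/4 (o = (-9/12)*(-28 + 51*39) = (-9*1/12)*(-28 + 1989) = -3/4*1961 = -5883/4 ≈ -1470.8)
G(67) - o = 67 - 1*(-5883/4) = 67 + 5883/4 = 6151/4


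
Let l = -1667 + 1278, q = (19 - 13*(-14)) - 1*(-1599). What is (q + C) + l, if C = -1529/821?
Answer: 1156902/821 ≈ 1409.1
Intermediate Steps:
q = 1800 (q = (19 + 182) + 1599 = 201 + 1599 = 1800)
l = -389
C = -1529/821 (C = -1529*1/821 = -1529/821 ≈ -1.8624)
(q + C) + l = (1800 - 1529/821) - 389 = 1476271/821 - 389 = 1156902/821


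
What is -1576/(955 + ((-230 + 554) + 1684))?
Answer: -1576/2963 ≈ -0.53189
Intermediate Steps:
-1576/(955 + ((-230 + 554) + 1684)) = -1576/(955 + (324 + 1684)) = -1576/(955 + 2008) = -1576/2963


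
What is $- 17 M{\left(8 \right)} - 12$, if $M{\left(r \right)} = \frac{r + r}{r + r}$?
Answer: $-29$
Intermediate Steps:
$M{\left(r \right)} = 1$ ($M{\left(r \right)} = \frac{2 r}{2 r} = 2 r \frac{1}{2 r} = 1$)
$- 17 M{\left(8 \right)} - 12 = \left(-17\right) 1 - 12 = -17 - 12 = -29$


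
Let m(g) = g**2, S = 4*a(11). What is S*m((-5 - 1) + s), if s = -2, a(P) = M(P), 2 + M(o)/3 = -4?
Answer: -4608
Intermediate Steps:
M(o) = -18 (M(o) = -6 + 3*(-4) = -6 - 12 = -18)
a(P) = -18
S = -72 (S = 4*(-18) = -72)
S*m((-5 - 1) + s) = -72*((-5 - 1) - 2)**2 = -72*(-6 - 2)**2 = -72*(-8)**2 = -72*64 = -4608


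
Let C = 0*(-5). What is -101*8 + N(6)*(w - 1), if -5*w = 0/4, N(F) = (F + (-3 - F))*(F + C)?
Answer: -790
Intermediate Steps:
C = 0
N(F) = -3*F (N(F) = (F + (-3 - F))*(F + 0) = -3*F)
w = 0 (w = -0/4 = -1/5*0 = 0)
-101*8 + N(6)*(w - 1) = -101*8 + (-3*6)*(0 - 1) = -808 - 18*(-1) = -808 + 18 = -790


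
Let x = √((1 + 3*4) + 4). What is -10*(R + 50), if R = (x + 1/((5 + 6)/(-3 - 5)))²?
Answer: -81710/121 + 160*√17/11 ≈ -615.32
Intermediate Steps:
x = √17 (x = √((1 + 12) + 4) = √(13 + 4) = √17 ≈ 4.1231)
R = (-8/11 + √17)² (R = (√17 + 1/((5 + 6)/(-3 - 5)))² = (√17 + 1/(11/(-8)))² = (√17 + 1/(11*(-⅛)))² = (√17 + 1/(-11/8))² = (√17 + 1*(-8/11))² = (√17 - 8/11)² = (-8/11 + √17)² ≈ 11.532)
-10*(R + 50) = -10*((2121/121 - 16*√17/11) + 50) = -10*(8171/121 - 16*√17/11) = -81710/121 + 160*√17/11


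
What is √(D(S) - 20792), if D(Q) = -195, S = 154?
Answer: I*√20987 ≈ 144.87*I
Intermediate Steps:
√(D(S) - 20792) = √(-195 - 20792) = √(-20987) = I*√20987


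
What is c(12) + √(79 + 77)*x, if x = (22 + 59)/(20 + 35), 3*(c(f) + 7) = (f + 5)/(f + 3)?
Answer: -298/45 + 162*√39/55 ≈ 11.772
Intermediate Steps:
c(f) = -7 + (5 + f)/(3*(3 + f)) (c(f) = -7 + ((f + 5)/(f + 3))/3 = -7 + ((5 + f)/(3 + f))/3 = -7 + (5 + f)/(3*(3 + f)))
x = 81/55 ≈ 1.4727
c(12) + √(79 + 77)*x = 2*(-29 - 10*12)/(3*(3 + 12)) + √(79 + 77)*(81/55) = (⅔)*(-29 - 120)/15 + √156*(81/55) = (⅔)*(1/15)*(-149) + (2*√39)*(81/55) = -298/45 + 162*√39/55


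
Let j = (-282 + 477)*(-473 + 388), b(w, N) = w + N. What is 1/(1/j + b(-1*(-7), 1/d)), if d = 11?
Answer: 182325/1292839 ≈ 0.14103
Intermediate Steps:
b(w, N) = N + w
j = -16575 (j = 195*(-85) = -16575)
1/(1/j + b(-1*(-7), 1/d)) = 1/(1/(-16575) + (1/11 - 1*(-7))) = 1/(-1/16575 + (1/11 + 7)) = 1/(-1/16575 + 78/11) = 1/(1292839/182325) = 182325/1292839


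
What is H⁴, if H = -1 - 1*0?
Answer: 1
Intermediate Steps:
H = -1 (H = -1 + 0 = -1)
H⁴ = (-1)⁴ = 1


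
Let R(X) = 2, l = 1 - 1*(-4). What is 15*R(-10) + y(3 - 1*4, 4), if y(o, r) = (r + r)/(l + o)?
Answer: 32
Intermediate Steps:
l = 5 (l = 1 + 4 = 5)
y(o, r) = 2*r/(5 + o) (y(o, r) = (r + r)/(5 + o) = (2*r)/(5 + o) = 2*r/(5 + o))
15*R(-10) + y(3 - 1*4, 4) = 15*2 + 2*4/(5 + (3 - 1*4)) = 30 + 2*4/(5 + (3 - 4)) = 30 + 2*4/(5 - 1) = 30 + 2*4/4 = 30 + 2*4*(1/4) = 30 + 2 = 32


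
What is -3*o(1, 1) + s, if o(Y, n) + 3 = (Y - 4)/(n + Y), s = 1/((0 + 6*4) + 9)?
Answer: 893/66 ≈ 13.530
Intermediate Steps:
s = 1/33 (s = 1/((0 + 24) + 9) = 1/(24 + 9) = 1/33 ≈ 0.030303)
o(Y, n) = -3 + (-4 + Y)/(Y + n) (o(Y, n) = -3 + (Y - 4)/(n + Y) = -3 + (-4 + Y)/(Y + n))
-3*o(1, 1) + s = -3*(-4 - 3*1 - 2*1)/(1 + 1) + 1/33 = -3*(-4 - 3 - 2)/2 + 1/33 = -3*(-9)/2 + 1/33 = -3*(-9/2) + 1/33 = 27/2 + 1/33 = 893/66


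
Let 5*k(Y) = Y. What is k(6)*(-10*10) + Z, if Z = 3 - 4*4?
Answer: -133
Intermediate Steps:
k(Y) = Y/5
Z = -13 (Z = 3 - 16 = -13)
k(6)*(-10*10) + Z = ((⅕)*6)*(-10*10) - 13 = (6/5)*(-100) - 13 = -120 - 13 = -133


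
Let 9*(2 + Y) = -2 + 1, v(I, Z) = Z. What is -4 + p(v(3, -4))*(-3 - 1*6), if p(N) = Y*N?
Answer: -80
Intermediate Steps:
Y = -19/9 (Y = -2 + (-2 + 1)/9 = -2 + (⅑)*(-1) = -2 - ⅑ = -19/9 ≈ -2.1111)
p(N) = -19*N/9
-4 + p(v(3, -4))*(-3 - 1*6) = -4 + (-19/9*(-4))*(-3 - 1*6) = -4 + 76*(-3 - 6)/9 = -4 + (76/9)*(-9) = -4 - 76 = -80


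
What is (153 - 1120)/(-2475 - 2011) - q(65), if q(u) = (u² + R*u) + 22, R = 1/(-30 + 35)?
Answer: -19109393/4486 ≈ -4259.8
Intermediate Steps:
R = ⅕ (R = 1/5 = ⅕ ≈ 0.20000)
q(u) = 22 + u² + u/5 (q(u) = (u² + u/5) + 22 = 22 + u² + u/5)
(153 - 1120)/(-2475 - 2011) - q(65) = (153 - 1120)/(-2475 - 2011) - (22 + 65² + (⅕)*65) = -967/(-4486) - (22 + 4225 + 13) = -967*(-1/4486) - 1*4260 = 967/4486 - 4260 = -19109393/4486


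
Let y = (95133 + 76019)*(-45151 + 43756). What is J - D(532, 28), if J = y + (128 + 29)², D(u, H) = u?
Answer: -238732923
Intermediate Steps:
y = -238757040 (y = 171152*(-1395) = -238757040)
J = -238732391 (J = -238757040 + (128 + 29)² = -238757040 + 157² = -238757040 + 24649 = -238732391)
J - D(532, 28) = -238732391 - 1*532 = -238732391 - 532 = -238732923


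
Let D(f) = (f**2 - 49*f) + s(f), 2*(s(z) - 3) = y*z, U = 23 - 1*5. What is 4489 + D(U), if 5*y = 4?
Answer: 19706/5 ≈ 3941.2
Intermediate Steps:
y = 4/5 (y = (1/5)*4 = 4/5 ≈ 0.80000)
U = 18 (U = 23 - 5 = 18)
s(z) = 3 + 2*z/5 (s(z) = 3 + (4*z/5)/2 = 3 + 2*z/5)
D(f) = 3 + f**2 - 243*f/5 (D(f) = (f**2 - 49*f) + (3 + 2*f/5) = 3 + f**2 - 243*f/5)
4489 + D(U) = 4489 + (3 + 18**2 - 243/5*18) = 4489 + (3 + 324 - 4374/5) = 4489 - 2739/5 = 19706/5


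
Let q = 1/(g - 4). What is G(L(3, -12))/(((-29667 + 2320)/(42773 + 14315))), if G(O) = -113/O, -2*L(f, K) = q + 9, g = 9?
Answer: -32254720/628981 ≈ -51.281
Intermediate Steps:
q = ⅕ (q = 1/(9 - 4) = 1/5 = ⅕ ≈ 0.20000)
L(f, K) = -23/5 (L(f, K) = -(⅕ + 9)/2 = -½*46/5 = -23/5)
G(L(3, -12))/(((-29667 + 2320)/(42773 + 14315))) = (-113/(-23/5))/(((-29667 + 2320)/(42773 + 14315))) = (-113*(-5/23))/((-27347/57088)) = 565/(23*((-27347*1/57088))) = 565/(23*(-27347/57088)) = (565/23)*(-57088/27347) = -32254720/628981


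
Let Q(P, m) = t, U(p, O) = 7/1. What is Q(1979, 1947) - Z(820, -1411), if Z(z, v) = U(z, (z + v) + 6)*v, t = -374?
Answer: 9503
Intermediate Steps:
U(p, O) = 7 (U(p, O) = 7*1 = 7)
Q(P, m) = -374
Z(z, v) = 7*v
Q(1979, 1947) - Z(820, -1411) = -374 - 7*(-1411) = -374 - 1*(-9877) = -374 + 9877 = 9503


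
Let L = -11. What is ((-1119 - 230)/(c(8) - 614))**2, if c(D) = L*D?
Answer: 1819801/492804 ≈ 3.6927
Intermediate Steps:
c(D) = -11*D
((-1119 - 230)/(c(8) - 614))**2 = ((-1119 - 230)/(-11*8 - 614))**2 = (-1349/(-88 - 614))**2 = (-1349/(-702))**2 = (-1349*(-1/702))**2 = (1349/702)**2 = 1819801/492804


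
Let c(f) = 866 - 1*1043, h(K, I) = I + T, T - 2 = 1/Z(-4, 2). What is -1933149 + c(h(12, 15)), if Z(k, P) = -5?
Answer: -1933326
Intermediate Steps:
T = 9/5 (T = 2 + 1/(-5) = 2 - ⅕ = 9/5 ≈ 1.8000)
h(K, I) = 9/5 + I (h(K, I) = I + 9/5 = 9/5 + I)
c(f) = -177 (c(f) = 866 - 1043 = -177)
-1933149 + c(h(12, 15)) = -1933149 - 177 = -1933326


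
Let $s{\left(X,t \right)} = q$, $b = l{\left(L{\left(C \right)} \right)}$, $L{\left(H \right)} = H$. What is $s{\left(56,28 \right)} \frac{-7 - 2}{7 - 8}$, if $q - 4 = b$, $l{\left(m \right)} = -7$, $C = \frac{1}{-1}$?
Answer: $-27$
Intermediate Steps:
$C = -1$
$b = -7$
$q = -3$ ($q = 4 - 7 = -3$)
$s{\left(X,t \right)} = -3$
$s{\left(56,28 \right)} \frac{-7 - 2}{7 - 8} = - 3 \frac{-7 - 2}{7 - 8} = - 3 \left(- \frac{9}{-1}\right) = - 3 \left(\left(-9\right) \left(-1\right)\right) = \left(-3\right) 9 = -27$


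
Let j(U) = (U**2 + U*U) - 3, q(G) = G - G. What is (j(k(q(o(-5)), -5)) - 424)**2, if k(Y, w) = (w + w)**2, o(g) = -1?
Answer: 383102329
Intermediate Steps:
q(G) = 0
k(Y, w) = 4*w**2 (k(Y, w) = (2*w)**2 = 4*w**2)
j(U) = -3 + 2*U**2 (j(U) = (U**2 + U**2) - 3 = 2*U**2 - 3 = -3 + 2*U**2)
(j(k(q(o(-5)), -5)) - 424)**2 = ((-3 + 2*(4*(-5)**2)**2) - 424)**2 = ((-3 + 2*(4*25)**2) - 424)**2 = ((-3 + 2*100**2) - 424)**2 = ((-3 + 2*10000) - 424)**2 = ((-3 + 20000) - 424)**2 = (19997 - 424)**2 = 19573**2 = 383102329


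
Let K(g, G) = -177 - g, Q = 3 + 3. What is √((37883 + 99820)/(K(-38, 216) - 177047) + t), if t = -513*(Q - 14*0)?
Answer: I*√10739759484694/59062 ≈ 55.487*I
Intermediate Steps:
Q = 6
t = -3078 (t = -513*(6 - 14*0) = -513*(6 + 0) = -513*6 = -3078)
√((37883 + 99820)/(K(-38, 216) - 177047) + t) = √((37883 + 99820)/((-177 - 1*(-38)) - 177047) - 3078) = √(137703/((-177 + 38) - 177047) - 3078) = √(137703/(-139 - 177047) - 3078) = √(137703/(-177186) - 3078) = √(137703*(-1/177186) - 3078) = √(-45901/59062 - 3078) = √(-181838737/59062) = I*√10739759484694/59062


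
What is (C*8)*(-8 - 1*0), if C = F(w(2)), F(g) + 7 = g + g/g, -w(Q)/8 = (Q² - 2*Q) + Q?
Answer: 1408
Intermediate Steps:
w(Q) = -8*Q² + 8*Q (w(Q) = -8*((Q² - 2*Q) + Q) = -8*(Q² - Q) = -8*Q² + 8*Q)
F(g) = -6 + g (F(g) = -7 + (g + g/g) = -7 + (g + 1) = -7 + (1 + g) = -6 + g)
C = -22 (C = -6 + 8*2*(1 - 1*2) = -6 + 8*2*(1 - 2) = -6 + 8*2*(-1) = -6 - 16 = -22)
(C*8)*(-8 - 1*0) = (-22*8)*(-8 - 1*0) = -176*(-8 + 0) = -176*(-8) = 1408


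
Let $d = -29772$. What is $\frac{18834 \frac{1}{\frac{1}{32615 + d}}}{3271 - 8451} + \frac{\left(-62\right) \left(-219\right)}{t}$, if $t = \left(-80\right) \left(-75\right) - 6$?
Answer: $- \frac{722699927}{69930} \approx -10335.0$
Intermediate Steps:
$t = 5994$ ($t = 6000 - 6 = 5994$)
$\frac{18834 \frac{1}{\frac{1}{32615 + d}}}{3271 - 8451} + \frac{\left(-62\right) \left(-219\right)}{t} = \frac{18834 \frac{1}{\frac{1}{32615 - 29772}}}{3271 - 8451} + \frac{\left(-62\right) \left(-219\right)}{5994} = \frac{18834 \frac{1}{\frac{1}{2843}}}{-5180} + 13578 \cdot \frac{1}{5994} = 18834 \frac{1}{\frac{1}{2843}} \left(- \frac{1}{5180}\right) + \frac{2263}{999} = 18834 \cdot 2843 \left(- \frac{1}{5180}\right) + \frac{2263}{999} = 53545062 \left(- \frac{1}{5180}\right) + \frac{2263}{999} = - \frac{26772531}{2590} + \frac{2263}{999} = - \frac{722699927}{69930}$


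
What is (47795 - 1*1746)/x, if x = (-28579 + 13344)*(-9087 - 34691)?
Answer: 46049/666957830 ≈ 6.9043e-5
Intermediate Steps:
x = 666957830 (x = -15235*(-43778) = 666957830)
(47795 - 1*1746)/x = (47795 - 1*1746)/666957830 = (47795 - 1746)*(1/666957830) = 46049*(1/666957830) = 46049/666957830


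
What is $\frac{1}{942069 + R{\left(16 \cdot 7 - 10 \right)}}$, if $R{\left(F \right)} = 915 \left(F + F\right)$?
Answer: $\frac{1}{1128729} \approx 8.8595 \cdot 10^{-7}$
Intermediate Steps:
$R{\left(F \right)} = 1830 F$ ($R{\left(F \right)} = 915 \cdot 2 F = 1830 F$)
$\frac{1}{942069 + R{\left(16 \cdot 7 - 10 \right)}} = \frac{1}{942069 + 1830 \left(16 \cdot 7 - 10\right)} = \frac{1}{942069 + 1830 \left(112 - 10\right)} = \frac{1}{942069 + 1830 \cdot 102} = \frac{1}{942069 + 186660} = \frac{1}{1128729}$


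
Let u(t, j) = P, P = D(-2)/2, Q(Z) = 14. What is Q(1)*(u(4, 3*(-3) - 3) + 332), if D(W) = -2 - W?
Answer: 4648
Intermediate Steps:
P = 0 (P = (-2 - 1*(-2))/2 = (-2 + 2)/2 = (1/2)*0 = 0)
u(t, j) = 0
Q(1)*(u(4, 3*(-3) - 3) + 332) = 14*(0 + 332) = 14*332 = 4648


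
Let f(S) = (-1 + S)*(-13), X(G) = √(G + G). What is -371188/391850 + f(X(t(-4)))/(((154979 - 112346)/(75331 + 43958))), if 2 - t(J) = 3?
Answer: 98639878741/2784290175 - 516919*I*√2/14211 ≈ 35.427 - 51.441*I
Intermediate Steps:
t(J) = -1 (t(J) = 2 - 1*3 = 2 - 3 = -1)
X(G) = √2*√G (X(G) = √(2*G) = √2*√G)
f(S) = 13 - 13*S
-371188/391850 + f(X(t(-4)))/(((154979 - 112346)/(75331 + 43958))) = -371188/391850 + (13 - 13*√2*√(-1))/(((154979 - 112346)/(75331 + 43958))) = -371188*1/391850 + (13 - 13*√2*I)/((42633/119289)) = -185594/195925 + (13 - 13*I*√2)/((42633*(1/119289))) = -185594/195925 + (13 - 13*I*√2)/(14211/39763) = -185594/195925 + (13 - 13*I*√2)*(39763/14211) = -185594/195925 + (516919/14211 - 516919*I*√2/14211) = 98639878741/2784290175 - 516919*I*√2/14211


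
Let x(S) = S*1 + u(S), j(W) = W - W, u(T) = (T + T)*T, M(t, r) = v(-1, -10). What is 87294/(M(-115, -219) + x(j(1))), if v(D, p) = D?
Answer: -87294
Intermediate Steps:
M(t, r) = -1
u(T) = 2*T² (u(T) = (2*T)*T = 2*T²)
j(W) = 0
x(S) = S + 2*S² (x(S) = S*1 + 2*S² = S + 2*S²)
87294/(M(-115, -219) + x(j(1))) = 87294/(-1 + 0*(1 + 2*0)) = 87294/(-1 + 0*(1 + 0)) = 87294/(-1 + 0*1) = 87294/(-1 + 0) = 87294/(-1) = 87294*(-1) = -87294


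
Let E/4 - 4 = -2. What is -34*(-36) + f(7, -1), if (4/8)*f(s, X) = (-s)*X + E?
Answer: 1254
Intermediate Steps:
E = 8 (E = 16 + 4*(-2) = 16 - 8 = 8)
f(s, X) = 16 - 2*X*s (f(s, X) = 2*((-s)*X + 8) = 2*(-X*s + 8) = 2*(8 - X*s) = 16 - 2*X*s)
-34*(-36) + f(7, -1) = -34*(-36) + (16 - 2*(-1)*7) = 1224 + (16 + 14) = 1224 + 30 = 1254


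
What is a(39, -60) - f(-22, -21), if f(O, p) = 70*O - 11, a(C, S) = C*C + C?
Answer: 3111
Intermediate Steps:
a(C, S) = C + C² (a(C, S) = C² + C = C + C²)
f(O, p) = -11 + 70*O
a(39, -60) - f(-22, -21) = 39*(1 + 39) - (-11 + 70*(-22)) = 39*40 - (-11 - 1540) = 1560 - 1*(-1551) = 1560 + 1551 = 3111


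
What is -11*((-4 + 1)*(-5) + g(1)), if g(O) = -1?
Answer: -154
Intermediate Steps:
-11*((-4 + 1)*(-5) + g(1)) = -11*((-4 + 1)*(-5) - 1) = -11*(-3*(-5) - 1) = -11*(15 - 1) = -11*14 = -154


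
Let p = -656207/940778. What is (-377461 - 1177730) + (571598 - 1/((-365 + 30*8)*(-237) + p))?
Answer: -27412630725191277/27869892043 ≈ -9.8359e+5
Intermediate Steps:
p = -656207/940778 (p = -656207*1/940778 = -656207/940778 ≈ -0.69752)
(-377461 - 1177730) + (571598 - 1/((-365 + 30*8)*(-237) + p)) = (-377461 - 1177730) + (571598 - 1/((-365 + 30*8)*(-237) - 656207/940778)) = -1555191 + (571598 - 1/((-365 + 240)*(-237) - 656207/940778)) = -1555191 + (571598 - 1/(-125*(-237) - 656207/940778)) = -1555191 + (571598 - 1/(29625 - 656207/940778)) = -1555191 + (571598 - 1/27869892043/940778) = -1555191 + (571598 - 1*940778/27869892043) = -1555191 + (571598 - 940778/27869892043) = -1555191 + 15930374551053936/27869892043 = -27412630725191277/27869892043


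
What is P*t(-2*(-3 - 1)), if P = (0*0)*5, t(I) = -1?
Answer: 0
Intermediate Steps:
P = 0 (P = 0*5 = 0)
P*t(-2*(-3 - 1)) = 0*(-1) = 0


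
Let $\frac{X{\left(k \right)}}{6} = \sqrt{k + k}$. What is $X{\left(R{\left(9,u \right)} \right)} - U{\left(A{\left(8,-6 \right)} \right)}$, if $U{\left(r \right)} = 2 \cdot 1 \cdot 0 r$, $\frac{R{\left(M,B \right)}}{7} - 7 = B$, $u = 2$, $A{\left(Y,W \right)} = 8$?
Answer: $18 \sqrt{14} \approx 67.35$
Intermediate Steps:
$R{\left(M,B \right)} = 49 + 7 B$
$X{\left(k \right)} = 6 \sqrt{2} \sqrt{k}$ ($X{\left(k \right)} = 6 \sqrt{k + k} = 6 \sqrt{2 k} = 6 \sqrt{2} \sqrt{k}$)
$U{\left(r \right)} = 0$ ($U{\left(r \right)} = 2 \cdot 0 = 0$)
$X{\left(R{\left(9,u \right)} \right)} - U{\left(A{\left(8,-6 \right)} \right)} = 6 \sqrt{2} \sqrt{49 + 7 \cdot 2} - 0 = 6 \sqrt{2} \sqrt{49 + 14} + 0 = 6 \sqrt{2} \sqrt{63} + 0 = 6 \sqrt{2} \cdot 3 \sqrt{7} + 0 = 18 \sqrt{14} + 0 = 18 \sqrt{14}$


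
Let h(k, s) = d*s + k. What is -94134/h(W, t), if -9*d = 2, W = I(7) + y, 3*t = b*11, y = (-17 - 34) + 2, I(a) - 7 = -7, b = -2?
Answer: 2541618/1279 ≈ 1987.2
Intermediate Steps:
I(a) = 0 (I(a) = 7 - 7 = 0)
y = -49 (y = -51 + 2 = -49)
t = -22/3 (t = (-2*11)/3 = (1/3)*(-22) = -22/3 ≈ -7.3333)
W = -49 (W = 0 - 49 = -49)
d = -2/9 (d = -1/9*2 = -2/9 ≈ -0.22222)
h(k, s) = k - 2*s/9 (h(k, s) = -2*s/9 + k = k - 2*s/9)
-94134/h(W, t) = -94134/(-49 - 2/9*(-22/3)) = -94134/(-49 + 44/27) = -94134/(-1279/27) = -94134*(-27/1279) = 2541618/1279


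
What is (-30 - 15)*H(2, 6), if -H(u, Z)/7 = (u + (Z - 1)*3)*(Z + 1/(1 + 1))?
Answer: 69615/2 ≈ 34808.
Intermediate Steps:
H(u, Z) = -7*(½ + Z)*(-3 + u + 3*Z) (H(u, Z) = -7*(u + (Z - 1)*3)*(Z + 1/(1 + 1)) = -7*(u + (-1 + Z)*3)*(Z + 1/2) = -7*(u + (-3 + 3*Z))*(Z + ½) = -7*(-3 + u + 3*Z)*(½ + Z) = -7*(½ + Z)*(-3 + u + 3*Z))
(-30 - 15)*H(2, 6) = (-30 - 15)*(21/2 - 21*6² - 7/2*2 + (21/2)*6 - 7*6*2) = -45*(21/2 - 21*36 - 7 + 63 - 84) = -45*(21/2 - 756 - 7 + 63 - 84) = -45*(-1547/2) = 69615/2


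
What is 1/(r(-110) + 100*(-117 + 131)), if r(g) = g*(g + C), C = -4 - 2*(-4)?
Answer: 1/13060 ≈ 7.6570e-5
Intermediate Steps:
C = 4 (C = -4 + 8 = 4)
r(g) = g*(4 + g) (r(g) = g*(g + 4) = g*(4 + g))
1/(r(-110) + 100*(-117 + 131)) = 1/(-110*(4 - 110) + 100*(-117 + 131)) = 1/(-110*(-106) + 100*14) = 1/(11660 + 1400) = 1/13060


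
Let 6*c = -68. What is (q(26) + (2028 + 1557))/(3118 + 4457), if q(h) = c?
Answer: 10721/22725 ≈ 0.47177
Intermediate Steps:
c = -34/3 (c = (⅙)*(-68) = -34/3 ≈ -11.333)
q(h) = -34/3
(q(26) + (2028 + 1557))/(3118 + 4457) = (-34/3 + (2028 + 1557))/(3118 + 4457) = (-34/3 + 3585)/7575 = (10721/3)*(1/7575) = 10721/22725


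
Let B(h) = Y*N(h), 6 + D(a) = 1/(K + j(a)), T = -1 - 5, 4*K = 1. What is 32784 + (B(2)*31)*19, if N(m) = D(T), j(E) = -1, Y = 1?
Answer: 85394/3 ≈ 28465.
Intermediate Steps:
K = ¼ (K = (¼)*1 = ¼ ≈ 0.25000)
T = -6
D(a) = -22/3 (D(a) = -6 + 1/(¼ - 1) = -6 + 1/(-¾) = -6 - 4/3 = -22/3)
N(m) = -22/3
B(h) = -22/3 (B(h) = 1*(-22/3) = -22/3)
32784 + (B(2)*31)*19 = 32784 - 22/3*31*19 = 32784 - 682/3*19 = 32784 - 12958/3 = 85394/3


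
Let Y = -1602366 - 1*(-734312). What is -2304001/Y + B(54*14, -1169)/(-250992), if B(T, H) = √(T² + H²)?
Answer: 2304001/868054 - √39553/35856 ≈ 2.6487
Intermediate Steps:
B(T, H) = √(H² + T²)
Y = -868054 (Y = -1602366 + 734312 = -868054)
-2304001/Y + B(54*14, -1169)/(-250992) = -2304001/(-868054) + √((-1169)² + (54*14)²)/(-250992) = -2304001*(-1/868054) + √(1366561 + 756²)*(-1/250992) = 2304001/868054 + √(1366561 + 571536)*(-1/250992) = 2304001/868054 + √1938097*(-1/250992) = 2304001/868054 + (7*√39553)*(-1/250992) = 2304001/868054 - √39553/35856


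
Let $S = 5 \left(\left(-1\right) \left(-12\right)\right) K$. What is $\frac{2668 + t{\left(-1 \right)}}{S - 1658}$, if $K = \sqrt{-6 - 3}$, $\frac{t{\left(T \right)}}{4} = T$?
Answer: $- \frac{29844}{18793} - \frac{3240 i}{18793} \approx -1.588 - 0.1724 i$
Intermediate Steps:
$t{\left(T \right)} = 4 T$
$K = 3 i$ ($K = \sqrt{-9} = 3 i \approx 3.0 i$)
$S = 180 i$ ($S = 5 \left(\left(-1\right) \left(-12\right)\right) 3 i = 5 \cdot 12 \cdot 3 i = 60 \cdot 3 i = 180 i \approx 180.0 i$)
$\frac{2668 + t{\left(-1 \right)}}{S - 1658} = \frac{2668 + 4 \left(-1\right)}{180 i - 1658} = \frac{2668 - 4}{-1658 + 180 i} = 2664 \frac{-1658 - 180 i}{2781364} = \frac{18 \left(-1658 - 180 i\right)}{18793}$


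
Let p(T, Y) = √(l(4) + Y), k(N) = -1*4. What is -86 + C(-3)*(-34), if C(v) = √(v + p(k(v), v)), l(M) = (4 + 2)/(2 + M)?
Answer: -86 - 34*√(-3 + I*√2) ≈ -99.528 - 60.424*I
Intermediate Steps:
k(N) = -4
l(M) = 6/(2 + M)
p(T, Y) = √(1 + Y) (p(T, Y) = √(6/(2 + 4) + Y) = √(6/6 + Y) = √(6*(⅙) + Y) = √(1 + Y))
C(v) = √(v + √(1 + v))
-86 + C(-3)*(-34) = -86 + √(-3 + √(1 - 3))*(-34) = -86 + √(-3 + √(-2))*(-34) = -86 + √(-3 + I*√2)*(-34) = -86 - 34*√(-3 + I*√2)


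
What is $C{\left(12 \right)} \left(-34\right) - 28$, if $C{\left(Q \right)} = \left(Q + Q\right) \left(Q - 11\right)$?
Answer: $-844$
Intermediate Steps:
$C{\left(Q \right)} = 2 Q \left(-11 + Q\right)$
$C{\left(12 \right)} \left(-34\right) - 28 = 2 \cdot 12 \left(-11 + 12\right) \left(-34\right) - 28 = 2 \cdot 12 \cdot 1 \left(-34\right) - 28 = 24 \left(-34\right) - 28 = -816 - 28 = -844$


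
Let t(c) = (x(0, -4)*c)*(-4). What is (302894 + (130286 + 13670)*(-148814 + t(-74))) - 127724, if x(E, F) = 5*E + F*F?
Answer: -20740717398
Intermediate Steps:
x(E, F) = F² + 5*E (x(E, F) = 5*E + F² = F² + 5*E)
t(c) = -64*c (t(c) = (((-4)² + 5*0)*c)*(-4) = ((16 + 0)*c)*(-4) = (16*c)*(-4) = -64*c)
(302894 + (130286 + 13670)*(-148814 + t(-74))) - 127724 = (302894 + (130286 + 13670)*(-148814 - 64*(-74))) - 127724 = (302894 + 143956*(-148814 + 4736)) - 127724 = (302894 + 143956*(-144078)) - 127724 = (302894 - 20740892568) - 127724 = -20740589674 - 127724 = -20740717398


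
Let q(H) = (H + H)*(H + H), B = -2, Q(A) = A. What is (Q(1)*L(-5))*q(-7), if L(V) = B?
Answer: -392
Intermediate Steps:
q(H) = 4*H**2 (q(H) = (2*H)*(2*H) = 4*H**2)
L(V) = -2
(Q(1)*L(-5))*q(-7) = (1*(-2))*(4*(-7)**2) = -8*49 = -2*196 = -392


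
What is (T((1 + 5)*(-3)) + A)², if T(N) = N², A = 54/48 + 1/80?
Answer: 676572121/6400 ≈ 1.0571e+5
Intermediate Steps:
A = 91/80 (A = 54*(1/48) + 1*(1/80) = 9/8 + 1/80 = 91/80 ≈ 1.1375)
(T((1 + 5)*(-3)) + A)² = (((1 + 5)*(-3))² + 91/80)² = ((6*(-3))² + 91/80)² = ((-18)² + 91/80)² = (324 + 91/80)² = (26011/80)² = 676572121/6400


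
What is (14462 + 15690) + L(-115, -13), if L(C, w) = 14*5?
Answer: 30222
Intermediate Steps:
L(C, w) = 70
(14462 + 15690) + L(-115, -13) = (14462 + 15690) + 70 = 30152 + 70 = 30222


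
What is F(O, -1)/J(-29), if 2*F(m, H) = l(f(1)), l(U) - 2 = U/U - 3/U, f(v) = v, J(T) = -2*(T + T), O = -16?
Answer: 0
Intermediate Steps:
J(T) = -4*T
l(U) = 3 - 3/U (l(U) = 2 + (U/U - 3/U) = 2 + (1 - 3/U) = 3 - 3/U)
F(m, H) = 0 (F(m, H) = (3 - 3/1)/2 = (3 - 3*1)/2 = (3 - 3)/2 = (1/2)*0 = 0)
F(O, -1)/J(-29) = 0/((-4*(-29))) = 0/116 = 0*(1/116) = 0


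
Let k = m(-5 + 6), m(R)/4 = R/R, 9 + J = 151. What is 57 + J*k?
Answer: 625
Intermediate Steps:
J = 142 (J = -9 + 151 = 142)
m(R) = 4 (m(R) = 4*(R/R) = 4*1 = 4)
k = 4
57 + J*k = 57 + 142*4 = 57 + 568 = 625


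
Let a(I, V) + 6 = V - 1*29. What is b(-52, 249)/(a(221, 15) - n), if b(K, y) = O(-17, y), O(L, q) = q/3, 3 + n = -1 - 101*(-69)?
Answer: -83/6985 ≈ -0.011883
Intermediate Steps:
n = 6965 (n = -3 + (-1 - 101*(-69)) = -3 + (-1 + 6969) = -3 + 6968 = 6965)
O(L, q) = q/3 (O(L, q) = q*(⅓) = q/3)
b(K, y) = y/3
a(I, V) = -35 + V (a(I, V) = -6 + (V - 1*29) = -6 + (V - 29) = -6 + (-29 + V) = -35 + V)
b(-52, 249)/(a(221, 15) - n) = ((⅓)*249)/((-35 + 15) - 1*6965) = 83/(-20 - 6965) = 83/(-6985) = 83*(-1/6985) = -83/6985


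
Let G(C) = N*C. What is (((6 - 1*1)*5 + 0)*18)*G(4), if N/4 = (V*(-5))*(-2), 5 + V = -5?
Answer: -720000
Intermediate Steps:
V = -10 (V = -5 - 5 = -10)
N = -400 (N = 4*(-10*(-5)*(-2)) = 4*(50*(-2)) = 4*(-100) = -400)
G(C) = -400*C
(((6 - 1*1)*5 + 0)*18)*G(4) = (((6 - 1*1)*5 + 0)*18)*(-400*4) = (((6 - 1)*5 + 0)*18)*(-1600) = ((5*5 + 0)*18)*(-1600) = ((25 + 0)*18)*(-1600) = (25*18)*(-1600) = 450*(-1600) = -720000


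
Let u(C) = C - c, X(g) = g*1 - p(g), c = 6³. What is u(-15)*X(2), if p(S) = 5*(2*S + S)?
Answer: 6468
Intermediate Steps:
c = 216
p(S) = 15*S (p(S) = 5*(3*S) = 15*S)
X(g) = -14*g (X(g) = g*1 - 15*g = g - 15*g = -14*g)
u(C) = -216 + C (u(C) = C - 1*216 = C - 216 = -216 + C)
u(-15)*X(2) = (-216 - 15)*(-14*2) = -231*(-28) = 6468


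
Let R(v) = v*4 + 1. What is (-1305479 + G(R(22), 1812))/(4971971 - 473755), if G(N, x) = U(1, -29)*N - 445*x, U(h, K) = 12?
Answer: -2110751/4498216 ≈ -0.46924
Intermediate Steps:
R(v) = 1 + 4*v (R(v) = 4*v + 1 = 1 + 4*v)
G(N, x) = -445*x + 12*N (G(N, x) = 12*N - 445*x = -445*x + 12*N)
(-1305479 + G(R(22), 1812))/(4971971 - 473755) = (-1305479 + (-445*1812 + 12*(1 + 4*22)))/(4971971 - 473755) = (-1305479 + (-806340 + 12*(1 + 88)))/4498216 = (-1305479 + (-806340 + 12*89))*(1/4498216) = (-1305479 + (-806340 + 1068))*(1/4498216) = (-1305479 - 805272)*(1/4498216) = -2110751*1/4498216 = -2110751/4498216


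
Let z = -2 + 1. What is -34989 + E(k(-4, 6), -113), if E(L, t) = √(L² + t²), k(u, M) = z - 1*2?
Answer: -34989 + √12778 ≈ -34876.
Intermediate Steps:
z = -1
k(u, M) = -3 (k(u, M) = -1 - 1*2 = -1 - 2 = -3)
-34989 + E(k(-4, 6), -113) = -34989 + √((-3)² + (-113)²) = -34989 + √(9 + 12769) = -34989 + √12778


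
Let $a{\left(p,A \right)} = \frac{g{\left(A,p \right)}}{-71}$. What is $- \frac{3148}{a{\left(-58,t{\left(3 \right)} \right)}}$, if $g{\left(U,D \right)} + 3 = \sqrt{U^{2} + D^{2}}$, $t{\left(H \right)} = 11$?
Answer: $\frac{167631}{869} + \frac{55877 \sqrt{3485}}{869} \approx 3988.8$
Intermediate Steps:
$g{\left(U,D \right)} = -3 + \sqrt{D^{2} + U^{2}}$ ($g{\left(U,D \right)} = -3 + \sqrt{U^{2} + D^{2}} = -3 + \sqrt{D^{2} + U^{2}}$)
$a{\left(p,A \right)} = \frac{3}{71} - \frac{\sqrt{A^{2} + p^{2}}}{71}$ ($a{\left(p,A \right)} = \frac{-3 + \sqrt{p^{2} + A^{2}}}{-71} = \left(-3 + \sqrt{A^{2} + p^{2}}\right) \left(- \frac{1}{71}\right) = \frac{3}{71} - \frac{\sqrt{A^{2} + p^{2}}}{71}$)
$- \frac{3148}{a{\left(-58,t{\left(3 \right)} \right)}} = - \frac{3148}{\frac{3}{71} - \frac{\sqrt{11^{2} + \left(-58\right)^{2}}}{71}} = - \frac{3148}{\frac{3}{71} - \frac{\sqrt{121 + 3364}}{71}} = - \frac{3148}{\frac{3}{71} - \frac{\sqrt{3485}}{71}}$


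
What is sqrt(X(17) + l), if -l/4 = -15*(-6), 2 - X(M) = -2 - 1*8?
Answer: 2*I*sqrt(87) ≈ 18.655*I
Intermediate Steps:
X(M) = 12 (X(M) = 2 - (-2 - 1*8) = 2 - (-2 - 8) = 2 - 1*(-10) = 2 + 10 = 12)
l = -360 (l = -(-60)*(-6) = -4*90 = -360)
sqrt(X(17) + l) = sqrt(12 - 360) = sqrt(-348) = 2*I*sqrt(87)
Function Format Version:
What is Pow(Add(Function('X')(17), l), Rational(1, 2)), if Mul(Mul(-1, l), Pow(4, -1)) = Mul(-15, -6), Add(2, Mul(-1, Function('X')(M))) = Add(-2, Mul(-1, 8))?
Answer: Mul(2, I, Pow(87, Rational(1, 2))) ≈ Mul(18.655, I)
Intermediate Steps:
Function('X')(M) = 12 (Function('X')(M) = Add(2, Mul(-1, Add(-2, Mul(-1, 8)))) = Add(2, Mul(-1, Add(-2, -8))) = Add(2, Mul(-1, -10)) = Add(2, 10) = 12)
l = -360 (l = Mul(-4, Mul(-15, -6)) = Mul(-4, 90) = -360)
Pow(Add(Function('X')(17), l), Rational(1, 2)) = Pow(Add(12, -360), Rational(1, 2)) = Pow(-348, Rational(1, 2)) = Mul(2, I, Pow(87, Rational(1, 2)))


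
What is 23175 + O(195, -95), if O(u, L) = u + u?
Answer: 23565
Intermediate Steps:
O(u, L) = 2*u
23175 + O(195, -95) = 23175 + 2*195 = 23175 + 390 = 23565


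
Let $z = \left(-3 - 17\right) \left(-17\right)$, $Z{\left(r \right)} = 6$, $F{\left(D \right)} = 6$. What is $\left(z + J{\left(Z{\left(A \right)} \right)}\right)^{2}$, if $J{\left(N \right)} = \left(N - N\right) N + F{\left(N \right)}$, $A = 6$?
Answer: $119716$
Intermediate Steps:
$z = 340$ ($z = \left(-20\right) \left(-17\right) = 340$)
$J{\left(N \right)} = 6$ ($J{\left(N \right)} = \left(N - N\right) N + 6 = 0 N + 6 = 0 + 6 = 6$)
$\left(z + J{\left(Z{\left(A \right)} \right)}\right)^{2} = \left(340 + 6\right)^{2} = 346^{2} = 119716$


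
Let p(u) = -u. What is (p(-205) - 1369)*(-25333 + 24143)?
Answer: 1385160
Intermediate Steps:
(p(-205) - 1369)*(-25333 + 24143) = (-1*(-205) - 1369)*(-25333 + 24143) = (205 - 1369)*(-1190) = -1164*(-1190) = 1385160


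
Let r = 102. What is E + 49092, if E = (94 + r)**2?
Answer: 87508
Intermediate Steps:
E = 38416 (E = (94 + 102)**2 = 196**2 = 38416)
E + 49092 = 38416 + 49092 = 87508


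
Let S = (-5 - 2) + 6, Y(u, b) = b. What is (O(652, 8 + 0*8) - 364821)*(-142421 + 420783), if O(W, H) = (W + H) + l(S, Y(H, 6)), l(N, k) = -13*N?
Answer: -101364965576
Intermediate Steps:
S = -1 (S = -7 + 6 = -1)
O(W, H) = 13 + H + W (O(W, H) = (W + H) - 13*(-1) = (H + W) + 13 = 13 + H + W)
(O(652, 8 + 0*8) - 364821)*(-142421 + 420783) = ((13 + (8 + 0*8) + 652) - 364821)*(-142421 + 420783) = ((13 + (8 + 0) + 652) - 364821)*278362 = ((13 + 8 + 652) - 364821)*278362 = (673 - 364821)*278362 = -364148*278362 = -101364965576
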